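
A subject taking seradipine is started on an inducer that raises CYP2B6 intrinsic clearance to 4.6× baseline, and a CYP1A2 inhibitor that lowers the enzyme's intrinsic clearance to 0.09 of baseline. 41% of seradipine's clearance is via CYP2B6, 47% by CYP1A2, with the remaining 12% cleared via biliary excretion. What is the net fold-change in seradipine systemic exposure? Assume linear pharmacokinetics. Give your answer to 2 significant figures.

CYP2B6: 0.41 × 4.6 = 1.886
CYP1A2: 0.47 × 0.09 = 0.0423
Other: 0.12 (unchanged)
New clearance relative to baseline: 1.886 + 0.0423 + 0.12 = 2.0483.
Net systemic exposure ratio = 1 / 2.0483 = 0.49.

0.49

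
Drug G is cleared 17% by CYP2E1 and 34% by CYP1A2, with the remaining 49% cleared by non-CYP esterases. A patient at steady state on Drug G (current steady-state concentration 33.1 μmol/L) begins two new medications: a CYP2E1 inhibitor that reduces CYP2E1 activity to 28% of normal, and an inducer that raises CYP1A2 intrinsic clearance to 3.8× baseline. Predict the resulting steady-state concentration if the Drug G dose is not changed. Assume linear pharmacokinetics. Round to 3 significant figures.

18.1 μmol/L

CYP2E1: 0.17 × 0.28 = 0.0476
CYP1A2: 0.34 × 3.8 = 1.292
Other: 0.49 (unchanged)
CL_new/CL_old = 0.0476 + 1.292 + 0.49 = 1.8296.
Steady-state concentration ∝ 1/CL: new value = 33.1 / 1.8296 = 18.1 μmol/L.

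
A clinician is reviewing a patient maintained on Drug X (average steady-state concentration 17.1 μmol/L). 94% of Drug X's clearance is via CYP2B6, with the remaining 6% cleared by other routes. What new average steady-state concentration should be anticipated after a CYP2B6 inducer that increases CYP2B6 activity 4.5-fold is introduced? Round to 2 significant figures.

4.0 μmol/L

The CYP2B6 pathway (94% of clearance) increases to 4.5× activity: 0.94 × 4.5 = 4.23.
Non-CYP routes (6%) are unchanged.
New clearance relative to baseline: 4.23 + 0.06 = 4.29.
New average steady-state concentration = baseline ÷ relative clearance = 17.1 / 4.29 = 4.0 μmol/L.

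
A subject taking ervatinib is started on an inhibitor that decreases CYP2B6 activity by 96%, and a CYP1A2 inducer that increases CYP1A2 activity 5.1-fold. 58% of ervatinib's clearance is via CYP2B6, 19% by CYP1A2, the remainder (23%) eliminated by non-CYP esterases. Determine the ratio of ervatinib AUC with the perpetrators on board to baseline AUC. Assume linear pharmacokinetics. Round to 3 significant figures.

The CYP2B6 pathway (58% of clearance) falls to 0.04× activity: 0.58 × 0.04 = 0.0232.
The CYP1A2 pathway (19% of clearance) increases to 5.1× activity: 0.19 × 5.1 = 0.969.
The remaining 23% of clearance is unaffected.
CL_new/CL_old = 0.0232 + 0.969 + 0.23 = 1.2222.
Because AUC varies inversely with clearance, the combined effect is 1 / 1.2222 = 0.818.

0.818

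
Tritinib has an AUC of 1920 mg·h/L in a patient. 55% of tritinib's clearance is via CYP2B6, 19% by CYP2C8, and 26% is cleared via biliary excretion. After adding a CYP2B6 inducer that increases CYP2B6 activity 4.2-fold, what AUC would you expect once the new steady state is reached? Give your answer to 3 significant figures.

696 mg·h/L

The CYP2B6 pathway (55% of clearance) rises to 4.2× activity: 0.55 × 4.2 = 2.31.
CYP2C8 (19%) and the residual 26% are unaffected.
New clearance relative to baseline: 2.31 + 0.19 + 0.26 = 2.76.
With dosing unchanged, AUC scales as 1/CL: 1920 / 2.76 = 696 mg·h/L.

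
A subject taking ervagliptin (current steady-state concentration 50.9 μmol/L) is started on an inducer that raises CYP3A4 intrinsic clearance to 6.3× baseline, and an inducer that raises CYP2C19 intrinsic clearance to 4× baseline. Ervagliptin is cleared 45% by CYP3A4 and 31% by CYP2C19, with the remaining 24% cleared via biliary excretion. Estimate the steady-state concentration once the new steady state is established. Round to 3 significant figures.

11.8 μmol/L

The CYP3A4 pathway (45% of clearance) rises to 6.3× activity: 0.45 × 6.3 = 2.835.
The CYP2C19 pathway (31% of clearance) increases to 4× activity: 0.31 × 4 = 1.24.
The remaining 24% of clearance is unaffected.
CL_new/CL_old = 2.835 + 1.24 + 0.24 = 4.315.
Steady-state concentration ∝ 1/CL: new value = 50.9 / 4.315 = 11.8 μmol/L.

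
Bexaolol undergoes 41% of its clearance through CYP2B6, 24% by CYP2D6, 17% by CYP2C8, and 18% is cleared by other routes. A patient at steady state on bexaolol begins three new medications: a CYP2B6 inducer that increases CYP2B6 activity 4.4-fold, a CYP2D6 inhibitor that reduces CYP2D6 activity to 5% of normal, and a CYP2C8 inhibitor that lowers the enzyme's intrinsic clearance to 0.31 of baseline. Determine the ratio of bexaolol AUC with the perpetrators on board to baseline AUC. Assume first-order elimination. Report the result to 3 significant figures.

The CYP2B6 pathway (41% of clearance) increases to 4.4× activity: 0.41 × 4.4 = 1.804.
The CYP2D6 pathway (24% of clearance) drops to 0.05× activity: 0.24 × 0.05 = 0.012.
The CYP2C8 pathway (17% of clearance) falls to 0.31× activity: 0.17 × 0.31 = 0.0527.
Non-CYP routes (18%) are unchanged.
CL_new/CL_old = 1.804 + 0.012 + 0.0527 + 0.18 = 2.0487.
AUC ∝ 1/CL: fold-change = 1 / 2.0487 = 0.488.

0.488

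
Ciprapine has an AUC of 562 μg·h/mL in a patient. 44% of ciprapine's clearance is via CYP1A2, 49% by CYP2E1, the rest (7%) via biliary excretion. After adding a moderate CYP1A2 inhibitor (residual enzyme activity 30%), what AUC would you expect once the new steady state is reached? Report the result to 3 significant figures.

The CYP1A2 pathway (44% of clearance) drops to 0.3× activity: 0.44 × 0.3 = 0.132.
CYP2E1 (49%) and the residual 7% are unaffected.
CL_new/CL_old = 0.132 + 0.49 + 0.07 = 0.692.
AUC ∝ 1/CL, so new value = 562 / 0.692 = 812 μg·h/mL.

812 μg·h/mL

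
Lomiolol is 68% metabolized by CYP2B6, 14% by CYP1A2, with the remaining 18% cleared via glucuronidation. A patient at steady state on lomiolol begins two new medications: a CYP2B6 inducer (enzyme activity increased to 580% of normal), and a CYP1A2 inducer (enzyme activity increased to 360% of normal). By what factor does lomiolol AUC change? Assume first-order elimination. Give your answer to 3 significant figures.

CYP2B6: 0.68 × 5.8 = 3.944
CYP1A2: 0.14 × 3.6 = 0.504
Other: 0.18 (unchanged)
Relative clearance = 3.944 + 0.504 + 0.18 = 4.628.
Net AUC ratio = 1 / 4.628 = 0.216.

0.216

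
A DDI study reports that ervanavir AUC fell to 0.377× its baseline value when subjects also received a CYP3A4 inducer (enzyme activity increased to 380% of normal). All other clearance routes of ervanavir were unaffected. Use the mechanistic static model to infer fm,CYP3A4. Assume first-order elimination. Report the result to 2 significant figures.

0.59

Call the CYP3A4 fraction fm. After the interaction, CL_new/CL_old = fm × 3.8 + (1 − fm).
AUC ratio = 1 / (new CL fraction), so new CL fraction = 1 / 0.377 = 2.653.
fm × 3.8 + 1 − fm = 2.653  ⇒  fm × (3.8 − 1) = 1.653  ⇒  fm = 0.59.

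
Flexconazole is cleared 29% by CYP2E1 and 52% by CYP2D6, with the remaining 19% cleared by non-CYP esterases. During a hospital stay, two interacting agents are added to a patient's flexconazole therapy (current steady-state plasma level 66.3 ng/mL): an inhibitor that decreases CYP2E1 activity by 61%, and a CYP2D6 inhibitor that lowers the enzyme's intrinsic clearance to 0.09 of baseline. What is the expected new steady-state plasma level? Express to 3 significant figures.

CYP2E1: 0.29 × 0.39 = 0.1131
CYP2D6: 0.52 × 0.09 = 0.0468
Other: 0.19 (unchanged)
Relative clearance = 0.1131 + 0.0468 + 0.19 = 0.3499.
Steady-state plasma level ∝ 1/CL: new value = 66.3 / 0.3499 = 189 ng/mL.

189 ng/mL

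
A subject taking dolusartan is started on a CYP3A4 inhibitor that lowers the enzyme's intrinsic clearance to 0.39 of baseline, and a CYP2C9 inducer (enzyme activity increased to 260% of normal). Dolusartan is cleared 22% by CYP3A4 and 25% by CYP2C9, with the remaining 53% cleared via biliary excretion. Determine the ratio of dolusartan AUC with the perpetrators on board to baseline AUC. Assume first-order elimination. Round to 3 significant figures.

0.790

The CYP3A4 pathway (22% of clearance) is reduced to 0.39× activity: 0.22 × 0.39 = 0.0858.
The CYP2C9 pathway (25% of clearance) rises to 2.6× activity: 0.25 × 2.6 = 0.65.
The remaining 53% of clearance is unaffected.
New clearance relative to baseline: 0.0858 + 0.65 + 0.53 = 1.2658.
Because AUC varies inversely with clearance, the combined effect is 1 / 1.2658 = 0.790.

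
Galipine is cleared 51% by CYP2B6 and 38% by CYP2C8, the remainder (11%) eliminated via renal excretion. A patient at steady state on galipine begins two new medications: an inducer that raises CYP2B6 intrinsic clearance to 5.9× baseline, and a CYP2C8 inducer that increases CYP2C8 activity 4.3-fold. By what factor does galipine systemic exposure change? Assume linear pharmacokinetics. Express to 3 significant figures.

The CYP2B6 pathway (51% of clearance) is boosted to 5.9× activity: 0.51 × 5.9 = 3.009.
The CYP2C8 pathway (38% of clearance) is boosted to 4.3× activity: 0.38 × 4.3 = 1.634.
The remaining 11% of clearance is unaffected.
New clearance relative to baseline: 3.009 + 1.634 + 0.11 = 4.753.
Because systemic exposure varies inversely with clearance, the combined effect is 1 / 4.753 = 0.210.

0.210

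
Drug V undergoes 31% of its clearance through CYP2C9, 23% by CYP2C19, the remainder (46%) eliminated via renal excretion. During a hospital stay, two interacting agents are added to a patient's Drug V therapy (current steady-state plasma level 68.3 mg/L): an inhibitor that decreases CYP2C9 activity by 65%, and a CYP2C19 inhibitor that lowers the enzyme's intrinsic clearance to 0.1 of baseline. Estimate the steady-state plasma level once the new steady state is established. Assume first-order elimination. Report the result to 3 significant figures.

115 mg/L

The CYP2C9 pathway (31% of clearance) is reduced to 0.35× activity: 0.31 × 0.35 = 0.1085.
The CYP2C19 pathway (23% of clearance) falls to 0.1× activity: 0.23 × 0.1 = 0.023.
The remaining 46% of clearance is unaffected.
New clearance relative to baseline: 0.1085 + 0.023 + 0.46 = 0.5915.
Steady-state plasma level ∝ 1/CL: new value = 68.3 / 0.5915 = 115 mg/L.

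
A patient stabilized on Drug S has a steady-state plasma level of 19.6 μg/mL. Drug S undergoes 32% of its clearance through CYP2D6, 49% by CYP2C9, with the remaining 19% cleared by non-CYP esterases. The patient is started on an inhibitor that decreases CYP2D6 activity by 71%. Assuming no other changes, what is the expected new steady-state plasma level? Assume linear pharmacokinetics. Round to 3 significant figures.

CYP2D6: 0.32 × 0.29 = 0.0928
CYP2C9: 0.49 (unchanged)
Other: 0.19 (unchanged)
Relative clearance = 0.0928 + 0.49 + 0.19 = 0.7728.
New steady-state plasma level = baseline ÷ relative clearance = 19.6 / 0.7728 = 25.4 μg/mL.

25.4 μg/mL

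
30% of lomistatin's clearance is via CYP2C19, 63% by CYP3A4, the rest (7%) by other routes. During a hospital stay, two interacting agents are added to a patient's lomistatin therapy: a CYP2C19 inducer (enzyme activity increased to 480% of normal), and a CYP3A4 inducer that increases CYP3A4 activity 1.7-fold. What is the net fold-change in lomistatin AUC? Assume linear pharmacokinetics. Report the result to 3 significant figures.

0.387

CYP2C19: 0.3 × 4.8 = 1.44
CYP3A4: 0.63 × 1.7 = 1.071
Other: 0.07 (unchanged)
New clearance relative to baseline: 1.44 + 1.071 + 0.07 = 2.581.
AUC ∝ 1/CL: fold-change = 1 / 2.581 = 0.387.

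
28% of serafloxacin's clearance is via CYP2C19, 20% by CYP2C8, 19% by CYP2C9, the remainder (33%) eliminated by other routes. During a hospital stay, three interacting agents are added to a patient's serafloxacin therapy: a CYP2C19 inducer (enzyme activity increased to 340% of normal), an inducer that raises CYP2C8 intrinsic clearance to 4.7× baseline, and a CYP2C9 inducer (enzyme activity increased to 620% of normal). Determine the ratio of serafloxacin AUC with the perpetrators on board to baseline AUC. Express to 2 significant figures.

The CYP2C19 pathway (28% of clearance) increases to 3.4× activity: 0.28 × 3.4 = 0.952.
The CYP2C8 pathway (20% of clearance) is boosted to 4.7× activity: 0.2 × 4.7 = 0.94.
The CYP2C9 pathway (19% of clearance) increases to 6.2× activity: 0.19 × 6.2 = 1.178.
The remaining 33% of clearance is unaffected.
New clearance relative to baseline: 0.952 + 0.94 + 1.178 + 0.33 = 3.4.
Net AUC ratio = 1 / 3.4 = 0.29.

0.29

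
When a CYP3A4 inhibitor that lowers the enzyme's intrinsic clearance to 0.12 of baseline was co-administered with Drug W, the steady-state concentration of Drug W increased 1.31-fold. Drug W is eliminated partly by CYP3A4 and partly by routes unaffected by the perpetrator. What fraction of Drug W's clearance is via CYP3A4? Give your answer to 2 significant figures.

0.27

Call the CYP3A4 fraction fm. After the interaction, CL_new/CL_old = fm × 0.12 + (1 − fm).
Steady-state concentration ratio = 1 / (new CL fraction), so new CL fraction = 1 / 1.31 = 0.7634.
fm × 0.12 + 1 − fm = 0.7634  ⇒  fm × (0.12 − 1) = −0.2366  ⇒  fm = 0.27.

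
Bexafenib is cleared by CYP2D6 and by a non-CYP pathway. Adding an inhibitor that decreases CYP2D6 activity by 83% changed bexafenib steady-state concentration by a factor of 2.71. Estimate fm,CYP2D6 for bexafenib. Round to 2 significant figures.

Let fm be the CYP2D6 fraction. New clearance relative to baseline = fm × 0.17 + (1 − fm).
Steady-state concentration ratio = 1 / (new CL fraction), so new CL fraction = 1 / 2.71 = 0.369.
fm × 0.17 + 1 − fm = 0.369  ⇒  fm × (0.17 − 1) = −0.631  ⇒  fm = 0.76.

0.76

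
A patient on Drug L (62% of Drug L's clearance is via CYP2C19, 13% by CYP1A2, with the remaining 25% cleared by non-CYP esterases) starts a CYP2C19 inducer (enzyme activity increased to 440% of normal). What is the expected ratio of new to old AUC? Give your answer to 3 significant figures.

The CYP2C19 pathway (62% of clearance) increases to 4.4× activity: 0.62 × 4.4 = 2.728.
CYP1A2 (13%) and the residual 25% are unaffected.
Relative clearance = 2.728 + 0.13 + 0.25 = 3.108.
AUC is inversely proportional to clearance, so the fold-change is 1 / 3.108 = 0.322.

0.322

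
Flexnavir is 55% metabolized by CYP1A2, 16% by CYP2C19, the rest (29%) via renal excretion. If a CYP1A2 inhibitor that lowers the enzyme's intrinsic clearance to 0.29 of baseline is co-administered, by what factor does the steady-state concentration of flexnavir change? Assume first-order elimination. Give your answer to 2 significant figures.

CYP1A2: 0.55 × 0.29 = 0.1595
CYP2C19: 0.16 (unchanged)
Other: 0.29 (unchanged)
CL_new/CL_old = 0.1595 + 0.16 + 0.29 = 0.6095.
Steady-state concentration is inversely proportional to clearance, so the fold-change is 1 / 0.6095 = 1.6.

1.6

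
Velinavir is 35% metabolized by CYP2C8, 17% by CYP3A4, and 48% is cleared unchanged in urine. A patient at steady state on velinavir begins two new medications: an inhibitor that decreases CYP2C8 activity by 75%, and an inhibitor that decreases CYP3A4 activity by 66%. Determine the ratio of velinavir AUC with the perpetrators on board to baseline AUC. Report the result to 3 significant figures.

CYP2C8: 0.35 × 0.25 = 0.0875
CYP3A4: 0.17 × 0.34 = 0.0578
Other: 0.48 (unchanged)
CL_new/CL_old = 0.0875 + 0.0578 + 0.48 = 0.6253.
Because AUC varies inversely with clearance, the combined effect is 1 / 0.6253 = 1.60.

1.60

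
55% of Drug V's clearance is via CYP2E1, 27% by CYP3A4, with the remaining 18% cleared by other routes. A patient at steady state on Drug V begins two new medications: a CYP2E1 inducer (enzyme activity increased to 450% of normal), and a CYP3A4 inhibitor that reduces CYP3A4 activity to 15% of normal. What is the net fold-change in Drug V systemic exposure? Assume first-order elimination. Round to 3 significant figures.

The CYP2E1 pathway (55% of clearance) rises to 4.5× activity: 0.55 × 4.5 = 2.475.
The CYP3A4 pathway (27% of clearance) drops to 0.15× activity: 0.27 × 0.15 = 0.0405.
Non-CYP routes (18%) are unchanged.
Relative clearance = 2.475 + 0.0405 + 0.18 = 2.6955.
Net systemic exposure ratio = 1 / 2.6955 = 0.371.

0.371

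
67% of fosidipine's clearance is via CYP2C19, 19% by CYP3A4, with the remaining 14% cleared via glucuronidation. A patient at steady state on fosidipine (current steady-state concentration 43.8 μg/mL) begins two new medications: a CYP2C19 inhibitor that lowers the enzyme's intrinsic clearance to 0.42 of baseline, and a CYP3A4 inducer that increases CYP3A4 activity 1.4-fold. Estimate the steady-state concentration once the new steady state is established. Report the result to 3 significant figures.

63.7 μg/mL

CYP2C19: 0.67 × 0.42 = 0.2814
CYP3A4: 0.19 × 1.4 = 0.266
Other: 0.14 (unchanged)
CL_new/CL_old = 0.2814 + 0.266 + 0.14 = 0.6874.
Steady-state concentration ∝ 1/CL: new value = 43.8 / 0.6874 = 63.7 μg/mL.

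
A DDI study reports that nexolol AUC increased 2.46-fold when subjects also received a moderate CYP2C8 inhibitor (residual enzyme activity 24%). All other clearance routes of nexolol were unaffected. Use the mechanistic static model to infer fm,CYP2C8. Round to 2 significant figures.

0.78

CL'/CL = 1 / 2.46 = 0.4065
0.24·fm + (1 − fm) = 0.4065
fm = (0.4065 − 1) / (0.24 − 1) = 0.78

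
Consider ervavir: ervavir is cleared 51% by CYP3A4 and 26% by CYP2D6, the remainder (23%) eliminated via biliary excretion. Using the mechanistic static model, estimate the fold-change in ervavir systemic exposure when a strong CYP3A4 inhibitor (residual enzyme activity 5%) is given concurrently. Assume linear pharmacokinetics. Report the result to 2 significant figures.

1.9

The CYP3A4 pathway (51% of clearance) falls to 0.05× activity: 0.51 × 0.05 = 0.0255.
CYP2D6 (26%) and the residual 23% are unaffected.
New clearance relative to baseline: 0.0255 + 0.26 + 0.23 = 0.5155.
Systemic exposure is inversely proportional to clearance, so the fold-change is 1 / 0.5155 = 1.9.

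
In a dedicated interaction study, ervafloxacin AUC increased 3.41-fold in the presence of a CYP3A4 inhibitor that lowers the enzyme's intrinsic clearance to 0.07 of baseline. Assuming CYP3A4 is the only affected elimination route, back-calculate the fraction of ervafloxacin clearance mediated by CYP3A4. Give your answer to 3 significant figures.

CL'/CL = 1 / 3.41 = 0.2933
0.07·fm + (1 − fm) = 0.2933
fm = (0.2933 − 1) / (0.07 − 1) = 0.760

0.760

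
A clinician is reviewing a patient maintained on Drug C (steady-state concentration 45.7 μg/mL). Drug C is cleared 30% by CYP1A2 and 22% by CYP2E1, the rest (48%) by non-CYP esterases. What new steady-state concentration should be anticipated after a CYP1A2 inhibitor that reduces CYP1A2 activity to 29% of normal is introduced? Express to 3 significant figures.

The CYP1A2 pathway (30% of clearance) falls to 0.29× activity: 0.3 × 0.29 = 0.087.
CYP2E1 (22%) and the residual 48% are unaffected.
New clearance relative to baseline: 0.087 + 0.22 + 0.48 = 0.787.
With dosing unchanged, steady-state concentration scales as 1/CL: 45.7 / 0.787 = 58.1 μg/mL.

58.1 μg/mL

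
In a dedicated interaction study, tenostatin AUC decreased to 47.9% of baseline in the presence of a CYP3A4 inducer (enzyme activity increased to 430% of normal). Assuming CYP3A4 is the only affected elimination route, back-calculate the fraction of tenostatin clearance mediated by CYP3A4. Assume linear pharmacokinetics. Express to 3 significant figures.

Write x for the fraction cleared via CYP3A4. The observed AUC change means clearance rose to 1/0.479 = 2.088 of baseline.
Setting x·4.3 + (1 − x) = 2.088 and solving: x = (2.088 − 1)/(4.3 − 1) = 0.330.

0.330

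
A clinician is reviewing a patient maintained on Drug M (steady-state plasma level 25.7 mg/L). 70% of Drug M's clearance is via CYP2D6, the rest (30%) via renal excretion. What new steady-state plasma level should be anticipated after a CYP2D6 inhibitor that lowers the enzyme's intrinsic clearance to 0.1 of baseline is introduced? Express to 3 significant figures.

69.5 mg/L

The CYP2D6 pathway (70% of clearance) is reduced to 0.1× activity: 0.7 × 0.1 = 0.07.
Non-CYP routes (30%) are unchanged.
New clearance relative to baseline: 0.07 + 0.3 = 0.37.
New steady-state plasma level = baseline ÷ relative clearance = 25.7 / 0.37 = 69.5 mg/L.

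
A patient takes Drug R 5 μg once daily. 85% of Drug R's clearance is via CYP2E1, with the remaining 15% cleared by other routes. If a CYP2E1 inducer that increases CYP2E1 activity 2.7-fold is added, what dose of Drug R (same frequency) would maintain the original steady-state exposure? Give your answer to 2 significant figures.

The CYP2E1 pathway (85% of clearance) is boosted to 2.7× activity: 0.85 × 2.7 = 2.295.
Non-CYP routes (15%) are unchanged.
CL_new/CL_old = 2.295 + 0.15 = 2.445.
Css,avg = (dose rate)/CL, so holding Css fixed requires dose ∝ CL: 5 × 2.445 = 12 μg.

12 μg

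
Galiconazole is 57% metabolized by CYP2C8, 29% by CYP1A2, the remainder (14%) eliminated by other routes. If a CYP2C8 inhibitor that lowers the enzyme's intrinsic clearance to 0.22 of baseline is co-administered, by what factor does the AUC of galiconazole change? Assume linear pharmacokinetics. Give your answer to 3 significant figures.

The CYP2C8 pathway (57% of clearance) is reduced to 0.22× activity: 0.57 × 0.22 = 0.1254.
CYP1A2 (29%) and the residual 14% are unaffected.
CL_new/CL_old = 0.1254 + 0.29 + 0.14 = 0.5554.
Since AUC ∝ 1/CL, the ratio is 1 / 0.5554 = 1.80.

1.80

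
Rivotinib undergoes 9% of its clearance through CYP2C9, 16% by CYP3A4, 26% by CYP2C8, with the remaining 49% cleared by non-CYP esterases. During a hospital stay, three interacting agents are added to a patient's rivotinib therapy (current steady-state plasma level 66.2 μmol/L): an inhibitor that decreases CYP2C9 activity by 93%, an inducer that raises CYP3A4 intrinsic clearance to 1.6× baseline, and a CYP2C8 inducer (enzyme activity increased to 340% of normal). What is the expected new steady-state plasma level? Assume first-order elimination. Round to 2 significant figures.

The CYP2C9 pathway (9% of clearance) drops to 0.07× activity: 0.09 × 0.07 = 0.0063.
The CYP3A4 pathway (16% of clearance) is boosted to 1.6× activity: 0.16 × 1.6 = 0.256.
The CYP2C8 pathway (26% of clearance) rises to 3.4× activity: 0.26 × 3.4 = 0.884.
Non-CYP routes (49%) are unchanged.
New clearance relative to baseline: 0.0063 + 0.256 + 0.884 + 0.49 = 1.6363.
Steady-state plasma level ∝ 1/CL: new value = 66.2 / 1.6363 = 40 μmol/L.

40 μmol/L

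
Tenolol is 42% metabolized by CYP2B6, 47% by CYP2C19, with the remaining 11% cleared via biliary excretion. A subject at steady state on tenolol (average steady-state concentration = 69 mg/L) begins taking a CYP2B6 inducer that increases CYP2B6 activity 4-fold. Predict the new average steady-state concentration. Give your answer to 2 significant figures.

The CYP2B6 pathway (42% of clearance) increases to 4× activity: 0.42 × 4 = 1.68.
CYP2C19 (47%) and the residual 11% are unaffected.
Relative clearance = 1.68 + 0.47 + 0.11 = 2.26.
With dosing unchanged, average steady-state concentration scales as 1/CL: 69 / 2.26 = 31 mg/L.

31 mg/L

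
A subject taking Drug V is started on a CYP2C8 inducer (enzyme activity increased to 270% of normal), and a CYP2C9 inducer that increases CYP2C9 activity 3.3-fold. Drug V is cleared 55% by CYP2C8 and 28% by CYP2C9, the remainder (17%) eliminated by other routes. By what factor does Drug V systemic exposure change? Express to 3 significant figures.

0.388

The CYP2C8 pathway (55% of clearance) is boosted to 2.7× activity: 0.55 × 2.7 = 1.485.
The CYP2C9 pathway (28% of clearance) rises to 3.3× activity: 0.28 × 3.3 = 0.924.
The remaining 17% of clearance is unaffected.
CL_new/CL_old = 1.485 + 0.924 + 0.17 = 2.579.
Because systemic exposure varies inversely with clearance, the combined effect is 1 / 2.579 = 0.388.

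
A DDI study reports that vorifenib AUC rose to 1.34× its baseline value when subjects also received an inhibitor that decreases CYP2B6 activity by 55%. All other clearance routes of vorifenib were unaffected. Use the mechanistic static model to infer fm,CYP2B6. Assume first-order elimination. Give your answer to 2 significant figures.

0.46

Write x for the fraction cleared via CYP2B6. The observed AUC change means clearance fell to 1/1.34 = 0.7463 of baseline.
Setting x·0.45 + (1 − x) = 0.7463 and solving: x = (0.7463 − 1)/(0.45 − 1) = 0.46.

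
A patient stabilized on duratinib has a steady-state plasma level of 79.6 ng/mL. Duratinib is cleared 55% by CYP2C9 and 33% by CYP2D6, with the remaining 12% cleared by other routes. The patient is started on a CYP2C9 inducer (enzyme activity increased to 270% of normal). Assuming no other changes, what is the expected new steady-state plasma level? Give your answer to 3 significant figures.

The CYP2C9 pathway (55% of clearance) rises to 2.7× activity: 0.55 × 2.7 = 1.485.
CYP2D6 (33%) and the residual 12% are unaffected.
Relative clearance = 1.485 + 0.33 + 0.12 = 1.935.
New steady-state plasma level = baseline ÷ relative clearance = 79.6 / 1.935 = 41.1 ng/mL.

41.1 ng/mL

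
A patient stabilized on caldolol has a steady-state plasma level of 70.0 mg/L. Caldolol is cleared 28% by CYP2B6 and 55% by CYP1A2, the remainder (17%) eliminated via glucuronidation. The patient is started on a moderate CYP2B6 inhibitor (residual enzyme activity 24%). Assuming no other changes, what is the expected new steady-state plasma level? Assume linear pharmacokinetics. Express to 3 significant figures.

88.9 mg/L

The CYP2B6 pathway (28% of clearance) falls to 0.24× activity: 0.28 × 0.24 = 0.0672.
CYP1A2 (55%) and the residual 17% are unaffected.
CL_new/CL_old = 0.0672 + 0.55 + 0.17 = 0.7872.
Steady-state plasma level ∝ 1/CL, so new value = 70.0 / 0.7872 = 88.9 mg/L.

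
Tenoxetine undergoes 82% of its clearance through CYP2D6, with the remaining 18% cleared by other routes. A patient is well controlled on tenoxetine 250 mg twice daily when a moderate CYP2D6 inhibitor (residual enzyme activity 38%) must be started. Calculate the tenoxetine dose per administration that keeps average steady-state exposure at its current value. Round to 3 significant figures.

CYP2D6: 0.82 × 0.38 = 0.3116
Other: 0.18 (unchanged)
CL_new/CL_old = 0.3116 + 0.18 = 0.4916.
Exposure is unchanged when dose changes in proportion to clearance. New dose = 250 mg × 0.4916 = 123 mg.

123 mg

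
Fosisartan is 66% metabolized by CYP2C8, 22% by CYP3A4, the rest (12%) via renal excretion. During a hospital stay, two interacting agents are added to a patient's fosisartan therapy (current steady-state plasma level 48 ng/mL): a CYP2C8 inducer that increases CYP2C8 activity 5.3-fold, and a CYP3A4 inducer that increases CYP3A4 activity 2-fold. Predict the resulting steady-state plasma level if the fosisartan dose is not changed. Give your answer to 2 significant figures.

12 ng/mL

CYP2C8: 0.66 × 5.3 = 3.498
CYP3A4: 0.22 × 2 = 0.44
Other: 0.12 (unchanged)
CL_new/CL_old = 3.498 + 0.44 + 0.12 = 4.058.
New steady-state plasma level = 48 / 4.058 = 12 ng/mL (concentration scales inversely with clearance).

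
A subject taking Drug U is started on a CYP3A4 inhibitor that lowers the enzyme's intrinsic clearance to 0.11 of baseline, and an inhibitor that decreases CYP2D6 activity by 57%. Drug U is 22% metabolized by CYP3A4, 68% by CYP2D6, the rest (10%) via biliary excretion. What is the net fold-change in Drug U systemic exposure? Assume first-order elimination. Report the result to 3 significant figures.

2.40

CYP3A4: 0.22 × 0.11 = 0.0242
CYP2D6: 0.68 × 0.43 = 0.2924
Other: 0.1 (unchanged)
CL_new/CL_old = 0.0242 + 0.2924 + 0.1 = 0.4166.
Systemic exposure ∝ 1/CL: fold-change = 1 / 0.4166 = 2.40.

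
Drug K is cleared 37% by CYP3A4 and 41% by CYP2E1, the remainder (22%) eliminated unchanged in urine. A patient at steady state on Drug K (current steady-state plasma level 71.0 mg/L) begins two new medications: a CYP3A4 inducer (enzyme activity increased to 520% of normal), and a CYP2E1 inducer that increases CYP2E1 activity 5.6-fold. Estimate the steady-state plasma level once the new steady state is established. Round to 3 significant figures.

The CYP3A4 pathway (37% of clearance) is boosted to 5.2× activity: 0.37 × 5.2 = 1.924.
The CYP2E1 pathway (41% of clearance) rises to 5.6× activity: 0.41 × 5.6 = 2.296.
Non-CYP routes (22%) are unchanged.
New clearance relative to baseline: 1.924 + 2.296 + 0.22 = 4.44.
New steady-state plasma level = 71.0 / 4.44 = 16.0 mg/L (concentration scales inversely with clearance).

16.0 mg/L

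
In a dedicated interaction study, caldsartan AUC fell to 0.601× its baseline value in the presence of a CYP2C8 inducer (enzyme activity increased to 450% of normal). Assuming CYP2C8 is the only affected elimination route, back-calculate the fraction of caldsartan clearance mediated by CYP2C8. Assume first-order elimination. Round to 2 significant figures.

0.19

CL'/CL = 1 / 0.601 = 1.664
4.5·fm + (1 − fm) = 1.664
fm = (1.664 − 1) / (4.5 − 1) = 0.19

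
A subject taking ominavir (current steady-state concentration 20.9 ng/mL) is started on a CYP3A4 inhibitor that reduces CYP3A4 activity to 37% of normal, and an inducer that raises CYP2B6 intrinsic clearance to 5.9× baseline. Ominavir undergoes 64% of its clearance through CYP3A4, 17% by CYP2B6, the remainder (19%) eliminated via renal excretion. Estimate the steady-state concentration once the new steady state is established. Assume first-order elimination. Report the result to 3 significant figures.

14.6 ng/mL

The CYP3A4 pathway (64% of clearance) drops to 0.37× activity: 0.64 × 0.37 = 0.2368.
The CYP2B6 pathway (17% of clearance) increases to 5.9× activity: 0.17 × 5.9 = 1.003.
The remaining 19% of clearance is unaffected.
CL_new/CL_old = 0.2368 + 1.003 + 0.19 = 1.4298.
Dividing the baseline by the relative clearance: 20.9 / 1.4298 = 14.6 ng/mL.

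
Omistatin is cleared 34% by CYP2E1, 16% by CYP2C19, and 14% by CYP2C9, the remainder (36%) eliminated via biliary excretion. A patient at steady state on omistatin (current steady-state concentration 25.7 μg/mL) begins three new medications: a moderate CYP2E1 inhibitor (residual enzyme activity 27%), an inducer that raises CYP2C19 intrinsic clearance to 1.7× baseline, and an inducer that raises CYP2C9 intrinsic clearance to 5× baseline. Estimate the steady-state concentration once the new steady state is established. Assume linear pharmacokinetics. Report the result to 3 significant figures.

CYP2E1: 0.34 × 0.27 = 0.0918
CYP2C19: 0.16 × 1.7 = 0.272
CYP2C9: 0.14 × 5 = 0.7
Other: 0.36 (unchanged)
New clearance relative to baseline: 0.0918 + 0.272 + 0.7 + 0.36 = 1.4238.
Dividing the baseline by the relative clearance: 25.7 / 1.4238 = 18.1 μg/mL.

18.1 μg/mL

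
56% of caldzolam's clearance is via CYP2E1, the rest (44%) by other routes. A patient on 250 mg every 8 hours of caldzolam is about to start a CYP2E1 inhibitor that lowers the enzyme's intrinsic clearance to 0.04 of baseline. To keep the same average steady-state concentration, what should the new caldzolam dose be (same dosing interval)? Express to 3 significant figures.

116 mg

The CYP2E1 pathway (56% of clearance) is reduced to 0.04× activity: 0.56 × 0.04 = 0.0224.
Non-CYP routes (44%) are unchanged.
Relative clearance = 0.0224 + 0.44 = 0.4624.
To maintain the same steady-state level, dose must scale with clearance: new dose = 250 × 0.4624 = 116 mg.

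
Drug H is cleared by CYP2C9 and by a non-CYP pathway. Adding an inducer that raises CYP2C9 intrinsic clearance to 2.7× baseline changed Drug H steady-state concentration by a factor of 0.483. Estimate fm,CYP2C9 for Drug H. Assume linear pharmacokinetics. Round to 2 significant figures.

0.63

Let x = fm,CYP2C9. Because steady-state concentration ∝ 1/CL, relative clearance rose to 1/0.483 = 2.07.
Setting x·2.7 + (1 − x) = 2.07 and solving: x = (2.07 − 1)/(2.7 − 1) = 0.63.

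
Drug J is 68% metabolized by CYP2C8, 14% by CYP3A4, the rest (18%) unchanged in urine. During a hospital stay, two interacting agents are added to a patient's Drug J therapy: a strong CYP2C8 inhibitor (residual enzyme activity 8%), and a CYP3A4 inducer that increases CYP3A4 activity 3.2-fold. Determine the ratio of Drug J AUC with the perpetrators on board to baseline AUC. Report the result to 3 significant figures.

The CYP2C8 pathway (68% of clearance) drops to 0.08× activity: 0.68 × 0.08 = 0.0544.
The CYP3A4 pathway (14% of clearance) is boosted to 3.2× activity: 0.14 × 3.2 = 0.448.
Non-CYP routes (18%) are unchanged.
CL_new/CL_old = 0.0544 + 0.448 + 0.18 = 0.6824.
Net AUC ratio = 1 / 0.6824 = 1.47.

1.47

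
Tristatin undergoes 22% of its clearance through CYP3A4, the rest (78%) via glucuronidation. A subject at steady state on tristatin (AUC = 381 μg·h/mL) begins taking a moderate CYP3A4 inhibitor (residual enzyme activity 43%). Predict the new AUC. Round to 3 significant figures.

436 μg·h/mL

CYP3A4: 0.22 × 0.43 = 0.0946
Other: 0.78 (unchanged)
Relative clearance = 0.0946 + 0.78 = 0.8746.
With dosing unchanged, AUC scales as 1/CL: 381 / 0.8746 = 436 μg·h/mL.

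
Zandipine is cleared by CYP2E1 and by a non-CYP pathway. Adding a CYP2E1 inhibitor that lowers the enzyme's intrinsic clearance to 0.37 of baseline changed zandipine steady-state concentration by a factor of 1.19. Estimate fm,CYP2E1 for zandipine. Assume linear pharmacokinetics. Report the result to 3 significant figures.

0.253

Let fm be the CYP2E1 fraction. New clearance relative to baseline = fm × 0.37 + (1 − fm).
Steady-state concentration ratio = 1 / (new CL fraction), so new CL fraction = 1 / 1.19 = 0.8403.
fm × 0.37 + 1 − fm = 0.8403  ⇒  fm × (0.37 − 1) = −0.1597  ⇒  fm = 0.253.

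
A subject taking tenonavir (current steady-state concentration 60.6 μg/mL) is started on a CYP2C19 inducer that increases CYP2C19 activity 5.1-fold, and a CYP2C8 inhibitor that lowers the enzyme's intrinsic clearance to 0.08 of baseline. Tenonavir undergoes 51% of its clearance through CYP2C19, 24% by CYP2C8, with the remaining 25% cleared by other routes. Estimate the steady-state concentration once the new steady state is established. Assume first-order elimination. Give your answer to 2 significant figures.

The CYP2C19 pathway (51% of clearance) rises to 5.1× activity: 0.51 × 5.1 = 2.601.
The CYP2C8 pathway (24% of clearance) falls to 0.08× activity: 0.24 × 0.08 = 0.0192.
The remaining 25% of clearance is unaffected.
Relative clearance = 2.601 + 0.0192 + 0.25 = 2.8702.
Steady-state concentration ∝ 1/CL: new value = 60.6 / 2.8702 = 21 μg/mL.

21 μg/mL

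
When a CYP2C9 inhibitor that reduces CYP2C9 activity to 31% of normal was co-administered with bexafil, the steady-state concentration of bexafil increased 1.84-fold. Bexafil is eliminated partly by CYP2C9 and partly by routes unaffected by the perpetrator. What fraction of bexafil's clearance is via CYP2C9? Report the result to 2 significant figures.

0.66

Call the CYP2C9 fraction fm. After the interaction, CL_new/CL_old = fm × 0.31 + (1 − fm).
Steady-state concentration ratio = 1 / (new CL fraction), so new CL fraction = 1 / 1.84 = 0.5435.
fm × 0.31 + 1 − fm = 0.5435  ⇒  fm × (0.31 − 1) = −0.4565  ⇒  fm = 0.66.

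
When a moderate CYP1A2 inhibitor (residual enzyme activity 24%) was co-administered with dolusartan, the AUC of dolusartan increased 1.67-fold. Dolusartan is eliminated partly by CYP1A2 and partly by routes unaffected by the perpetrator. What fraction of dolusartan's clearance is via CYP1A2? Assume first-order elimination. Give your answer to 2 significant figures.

CL'/CL = 1 / 1.67 = 0.5988
0.24·fm + (1 − fm) = 0.5988
fm = (0.5988 − 1) / (0.24 − 1) = 0.53

0.53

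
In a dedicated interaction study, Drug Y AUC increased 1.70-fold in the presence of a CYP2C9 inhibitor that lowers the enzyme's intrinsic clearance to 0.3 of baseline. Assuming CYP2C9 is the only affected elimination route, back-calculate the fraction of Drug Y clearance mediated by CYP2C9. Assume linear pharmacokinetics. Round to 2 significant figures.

Write x for the fraction cleared via CYP2C9. The observed AUC change means clearance fell to 1/1.70 = 0.5882 of baseline.
Only the CYP2C9 route changed, so 0.5882 = x·0.3 + (1 − x), giving x = 0.59.

0.59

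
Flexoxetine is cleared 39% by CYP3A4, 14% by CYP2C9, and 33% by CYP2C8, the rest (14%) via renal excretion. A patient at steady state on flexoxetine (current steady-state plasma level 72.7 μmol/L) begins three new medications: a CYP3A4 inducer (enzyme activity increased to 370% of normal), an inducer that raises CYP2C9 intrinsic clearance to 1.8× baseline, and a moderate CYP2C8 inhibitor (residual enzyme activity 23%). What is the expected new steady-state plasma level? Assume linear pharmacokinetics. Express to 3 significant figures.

The CYP3A4 pathway (39% of clearance) rises to 3.7× activity: 0.39 × 3.7 = 1.443.
The CYP2C9 pathway (14% of clearance) rises to 1.8× activity: 0.14 × 1.8 = 0.252.
The CYP2C8 pathway (33% of clearance) drops to 0.23× activity: 0.33 × 0.23 = 0.0759.
The remaining 14% of clearance is unaffected.
Relative clearance = 1.443 + 0.252 + 0.0759 + 0.14 = 1.9109.
Dividing the baseline by the relative clearance: 72.7 / 1.9109 = 38.0 μmol/L.

38.0 μmol/L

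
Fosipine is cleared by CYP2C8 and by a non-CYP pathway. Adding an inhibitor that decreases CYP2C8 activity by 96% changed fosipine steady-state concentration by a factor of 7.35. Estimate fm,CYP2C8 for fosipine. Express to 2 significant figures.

0.90

CL'/CL = 1 / 7.35 = 0.1361
0.04·fm + (1 − fm) = 0.1361
fm = (0.1361 − 1) / (0.04 − 1) = 0.90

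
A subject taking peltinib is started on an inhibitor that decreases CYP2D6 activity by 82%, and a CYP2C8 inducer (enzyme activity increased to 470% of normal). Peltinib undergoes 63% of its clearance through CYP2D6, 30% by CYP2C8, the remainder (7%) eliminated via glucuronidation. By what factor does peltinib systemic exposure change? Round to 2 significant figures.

CYP2D6: 0.63 × 0.18 = 0.1134
CYP2C8: 0.3 × 4.7 = 1.41
Other: 0.07 (unchanged)
CL_new/CL_old = 0.1134 + 1.41 + 0.07 = 1.5934.
Because systemic exposure varies inversely with clearance, the combined effect is 1 / 1.5934 = 0.63.

0.63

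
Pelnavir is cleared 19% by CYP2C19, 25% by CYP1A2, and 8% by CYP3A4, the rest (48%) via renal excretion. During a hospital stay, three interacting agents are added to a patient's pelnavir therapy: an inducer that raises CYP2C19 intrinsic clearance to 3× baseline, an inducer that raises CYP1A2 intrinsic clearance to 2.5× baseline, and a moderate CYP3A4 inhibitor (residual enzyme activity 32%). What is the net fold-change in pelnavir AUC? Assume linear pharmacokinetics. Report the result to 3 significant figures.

CYP2C19: 0.19 × 3 = 0.57
CYP1A2: 0.25 × 2.5 = 0.625
CYP3A4: 0.08 × 0.32 = 0.0256
Other: 0.48 (unchanged)
CL_new/CL_old = 0.57 + 0.625 + 0.0256 + 0.48 = 1.7006.
Because AUC varies inversely with clearance, the combined effect is 1 / 1.7006 = 0.588.

0.588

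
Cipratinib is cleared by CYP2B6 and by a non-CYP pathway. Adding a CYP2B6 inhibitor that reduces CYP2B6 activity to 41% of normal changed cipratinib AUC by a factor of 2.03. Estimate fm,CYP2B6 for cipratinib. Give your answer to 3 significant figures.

Let x = fm,CYP2B6. Because AUC ∝ 1/CL, relative clearance fell to 1/2.03 = 0.4926.
Setting x·0.41 + (1 − x) = 0.4926 and solving: x = (0.4926 − 1)/(0.41 − 1) = 0.860.

0.860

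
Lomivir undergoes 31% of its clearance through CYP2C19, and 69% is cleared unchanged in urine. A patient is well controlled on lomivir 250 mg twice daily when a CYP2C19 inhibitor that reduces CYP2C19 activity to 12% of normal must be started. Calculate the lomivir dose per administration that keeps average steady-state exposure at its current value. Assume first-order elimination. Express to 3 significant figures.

182 mg

The CYP2C19 pathway (31% of clearance) drops to 0.12× activity: 0.31 × 0.12 = 0.0372.
The remaining 69% of clearance is unaffected.
CL_new/CL_old = 0.0372 + 0.69 = 0.7272.
To maintain the same steady-state level, dose must scale with clearance: new dose = 250 × 0.7272 = 182 mg.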